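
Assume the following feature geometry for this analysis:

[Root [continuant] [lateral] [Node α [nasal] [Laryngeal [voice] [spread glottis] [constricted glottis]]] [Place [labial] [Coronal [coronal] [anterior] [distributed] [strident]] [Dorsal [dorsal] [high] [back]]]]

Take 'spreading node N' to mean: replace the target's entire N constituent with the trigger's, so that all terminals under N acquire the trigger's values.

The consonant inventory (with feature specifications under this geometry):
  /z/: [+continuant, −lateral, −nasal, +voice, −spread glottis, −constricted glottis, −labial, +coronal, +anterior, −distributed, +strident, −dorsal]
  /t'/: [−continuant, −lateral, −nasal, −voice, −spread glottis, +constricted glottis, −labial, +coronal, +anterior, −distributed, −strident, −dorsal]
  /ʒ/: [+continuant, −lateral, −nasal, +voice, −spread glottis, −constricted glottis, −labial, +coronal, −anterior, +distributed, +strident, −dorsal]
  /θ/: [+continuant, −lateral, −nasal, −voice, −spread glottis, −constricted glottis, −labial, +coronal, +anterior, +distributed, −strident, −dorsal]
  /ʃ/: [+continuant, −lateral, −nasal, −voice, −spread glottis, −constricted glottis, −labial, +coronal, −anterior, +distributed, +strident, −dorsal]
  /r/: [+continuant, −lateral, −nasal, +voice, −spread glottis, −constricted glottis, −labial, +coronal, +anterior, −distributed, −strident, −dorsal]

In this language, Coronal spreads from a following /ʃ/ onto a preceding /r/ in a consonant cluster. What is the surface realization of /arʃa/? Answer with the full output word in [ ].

The Coronal node dominates the terminals [coronal], [anterior], [distributed], [strident].
Spreading Coronal from /ʃ/ onto /r/ replaces those values with /ʃ/'s: [+coronal], [−anterior], [+distributed], [+strident]. Features outside Coronal ([continuant], [lateral], [nasal], …) stay as in /r/.
The resulting bundle matches /ʒ/ in the inventory; substituting it for /r/ gives [aʒʃa].

[aʒʃa]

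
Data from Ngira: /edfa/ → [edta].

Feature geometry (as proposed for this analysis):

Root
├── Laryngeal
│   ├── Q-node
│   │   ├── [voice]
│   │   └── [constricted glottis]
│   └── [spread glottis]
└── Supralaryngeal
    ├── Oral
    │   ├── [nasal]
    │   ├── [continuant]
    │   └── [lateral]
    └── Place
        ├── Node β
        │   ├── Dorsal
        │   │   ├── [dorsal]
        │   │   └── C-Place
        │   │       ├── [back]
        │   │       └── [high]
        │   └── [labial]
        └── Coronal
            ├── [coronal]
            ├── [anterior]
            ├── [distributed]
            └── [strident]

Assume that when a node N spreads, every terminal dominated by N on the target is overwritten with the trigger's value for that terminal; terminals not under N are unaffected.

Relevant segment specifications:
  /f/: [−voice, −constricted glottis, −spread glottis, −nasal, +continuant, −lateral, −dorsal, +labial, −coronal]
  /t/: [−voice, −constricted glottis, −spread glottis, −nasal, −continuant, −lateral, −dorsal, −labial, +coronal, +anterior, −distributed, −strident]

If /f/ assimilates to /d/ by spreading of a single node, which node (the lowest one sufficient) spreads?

Supralaryngeal

/f/ and [t] differ in [continuant], [labial], [coronal], [anterior], [distributed], [strident]; every other specified feature is identical.
In this geometry the lowest node dominating all of them is Supralaryngeal: every daughter of Supralaryngeal dominates only a proper subset, so no lower node suffices.
If Supralaryngeal spreads, every terminal under it takes /d/'s value, producing [t] as observed.
Had Root spread, [voice] would have taken /d/'s value; it stays as in /f/, confirming the spreading constituent is exactly Supralaryngeal.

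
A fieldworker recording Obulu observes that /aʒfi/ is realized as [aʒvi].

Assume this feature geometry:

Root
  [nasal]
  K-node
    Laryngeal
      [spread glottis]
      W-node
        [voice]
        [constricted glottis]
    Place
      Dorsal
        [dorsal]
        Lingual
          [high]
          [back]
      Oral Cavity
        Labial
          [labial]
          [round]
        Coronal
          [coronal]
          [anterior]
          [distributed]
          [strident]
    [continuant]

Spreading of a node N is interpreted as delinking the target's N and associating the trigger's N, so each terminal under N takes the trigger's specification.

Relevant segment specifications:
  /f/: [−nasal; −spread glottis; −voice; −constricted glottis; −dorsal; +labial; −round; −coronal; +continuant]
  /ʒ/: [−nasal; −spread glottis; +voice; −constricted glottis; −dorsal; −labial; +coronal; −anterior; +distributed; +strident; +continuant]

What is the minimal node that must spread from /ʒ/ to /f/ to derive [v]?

The alternation /f/ → [v] changes [voice] and nothing else.
Since just one terminal is affected and it takes /ʒ/'s value, spreading the terminal [voice] alone is sufficient and minimal.
[coronal], [labial] stay as in /f/ although /ʒ/ differs there, so no node dominating them spread; among the remaining candidates [voice] is the lowest that derives the output.

[voice]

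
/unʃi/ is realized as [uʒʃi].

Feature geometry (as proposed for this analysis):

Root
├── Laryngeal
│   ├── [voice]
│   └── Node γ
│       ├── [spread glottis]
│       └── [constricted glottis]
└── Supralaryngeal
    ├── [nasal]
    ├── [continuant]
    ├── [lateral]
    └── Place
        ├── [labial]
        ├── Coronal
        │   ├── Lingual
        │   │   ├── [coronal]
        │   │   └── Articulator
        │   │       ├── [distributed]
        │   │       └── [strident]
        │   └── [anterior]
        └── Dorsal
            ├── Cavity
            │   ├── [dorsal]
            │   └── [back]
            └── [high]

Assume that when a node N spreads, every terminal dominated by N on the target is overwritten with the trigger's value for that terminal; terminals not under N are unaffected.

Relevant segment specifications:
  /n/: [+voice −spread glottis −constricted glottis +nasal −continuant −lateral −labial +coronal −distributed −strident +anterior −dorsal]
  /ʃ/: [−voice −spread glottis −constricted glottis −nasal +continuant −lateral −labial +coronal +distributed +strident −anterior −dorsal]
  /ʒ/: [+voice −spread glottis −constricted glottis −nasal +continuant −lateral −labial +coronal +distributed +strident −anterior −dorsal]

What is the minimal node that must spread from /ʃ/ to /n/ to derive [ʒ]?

The alternation /n/ → [ʒ] changes [nasal], [continuant], [anterior], [distributed], [strident] and nothing else.
The smallest constituent containing every changed terminal is Supralaryngeal — each of its daughters lacks at least one of the affected features.
If Supralaryngeal spreads, every terminal under it takes /ʃ/'s value, producing [ʒ] as observed.
Since [voice] is preserved even though /ʃ/ disagrees there, no node above Supralaryngeal spread.

Supralaryngeal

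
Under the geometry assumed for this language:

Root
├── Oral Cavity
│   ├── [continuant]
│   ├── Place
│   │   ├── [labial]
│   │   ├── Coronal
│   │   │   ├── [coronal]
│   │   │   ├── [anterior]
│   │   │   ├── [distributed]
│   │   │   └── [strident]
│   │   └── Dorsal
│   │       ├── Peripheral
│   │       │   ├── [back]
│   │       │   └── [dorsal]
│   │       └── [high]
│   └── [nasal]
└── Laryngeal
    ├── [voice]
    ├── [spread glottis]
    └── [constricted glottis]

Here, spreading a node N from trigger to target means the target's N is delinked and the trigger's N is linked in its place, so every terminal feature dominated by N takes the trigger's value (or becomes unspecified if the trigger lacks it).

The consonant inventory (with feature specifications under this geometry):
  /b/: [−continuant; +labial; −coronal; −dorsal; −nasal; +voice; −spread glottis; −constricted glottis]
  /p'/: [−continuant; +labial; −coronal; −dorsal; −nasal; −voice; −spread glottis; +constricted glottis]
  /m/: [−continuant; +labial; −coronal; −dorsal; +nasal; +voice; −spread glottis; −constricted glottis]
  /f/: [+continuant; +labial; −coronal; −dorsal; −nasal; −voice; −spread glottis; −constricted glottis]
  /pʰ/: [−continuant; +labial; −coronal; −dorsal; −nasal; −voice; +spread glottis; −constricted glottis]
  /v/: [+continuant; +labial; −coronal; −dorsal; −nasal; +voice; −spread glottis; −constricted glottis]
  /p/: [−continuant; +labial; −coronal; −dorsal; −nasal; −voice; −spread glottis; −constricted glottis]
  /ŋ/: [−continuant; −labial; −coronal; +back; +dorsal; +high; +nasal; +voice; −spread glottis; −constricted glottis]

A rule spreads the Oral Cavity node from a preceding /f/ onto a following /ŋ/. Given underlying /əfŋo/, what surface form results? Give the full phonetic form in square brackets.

Terminals under Oral Cavity in this geometry: [continuant], [labial], [coronal], [anterior], [distributed], [strident], [back], [dorsal], [high], [nasal].
Spreading Oral Cavity from /f/ onto /ŋ/ replaces those values with /f/'s: [+continuant], [+labial], [−coronal], [−dorsal], [−nasal]. Features outside Oral Cavity ([voice], [spread glottis], [constricted glottis]) stay as in /ŋ/.
Among the inventory, only /v/ has exactly this specification, giving the surface form [əfvo].

[əfvo]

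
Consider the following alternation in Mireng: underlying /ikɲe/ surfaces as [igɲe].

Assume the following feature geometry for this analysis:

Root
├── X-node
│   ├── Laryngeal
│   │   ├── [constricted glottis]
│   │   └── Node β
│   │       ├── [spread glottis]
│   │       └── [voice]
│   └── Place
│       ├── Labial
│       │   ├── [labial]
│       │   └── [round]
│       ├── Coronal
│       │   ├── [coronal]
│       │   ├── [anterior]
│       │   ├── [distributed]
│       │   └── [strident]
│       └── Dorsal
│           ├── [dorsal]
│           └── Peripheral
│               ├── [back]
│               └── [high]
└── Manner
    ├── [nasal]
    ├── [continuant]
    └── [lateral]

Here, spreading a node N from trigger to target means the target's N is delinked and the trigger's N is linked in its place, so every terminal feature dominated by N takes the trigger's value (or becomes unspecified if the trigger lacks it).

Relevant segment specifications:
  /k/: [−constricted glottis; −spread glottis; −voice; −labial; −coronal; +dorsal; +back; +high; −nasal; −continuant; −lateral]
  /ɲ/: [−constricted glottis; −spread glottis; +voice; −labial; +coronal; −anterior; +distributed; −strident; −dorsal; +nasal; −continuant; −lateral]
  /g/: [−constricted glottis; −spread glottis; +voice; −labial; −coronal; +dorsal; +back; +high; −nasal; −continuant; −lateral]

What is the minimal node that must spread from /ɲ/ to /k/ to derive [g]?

Feature comparison: [voice] differs between /k/ and [g]; the remaining terminals match.
Since just one terminal is affected and it takes /ɲ/'s value, spreading the terminal [voice] alone is sufficient and minimal.
Features on which the two segments disagree outside [voice], such as [nasal], [coronal], are unchanged — nothing dominating them spread, and [voice] is the minimal sufficient constituent.

[voice]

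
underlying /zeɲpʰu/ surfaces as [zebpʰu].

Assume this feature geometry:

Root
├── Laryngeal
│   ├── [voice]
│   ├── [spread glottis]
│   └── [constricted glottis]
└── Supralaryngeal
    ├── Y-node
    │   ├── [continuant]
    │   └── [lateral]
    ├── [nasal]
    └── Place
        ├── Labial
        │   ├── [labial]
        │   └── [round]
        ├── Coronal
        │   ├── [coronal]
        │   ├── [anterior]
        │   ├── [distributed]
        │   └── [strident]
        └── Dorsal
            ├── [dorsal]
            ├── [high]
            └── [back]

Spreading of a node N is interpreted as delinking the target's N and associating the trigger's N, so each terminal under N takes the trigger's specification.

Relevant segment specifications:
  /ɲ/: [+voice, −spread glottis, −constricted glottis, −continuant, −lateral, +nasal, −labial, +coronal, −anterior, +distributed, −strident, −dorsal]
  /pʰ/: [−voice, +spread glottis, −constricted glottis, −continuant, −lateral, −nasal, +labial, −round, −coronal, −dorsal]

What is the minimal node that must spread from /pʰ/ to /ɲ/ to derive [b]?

Supralaryngeal

The alternation /ɲ/ → [b] changes [nasal], [labial], [round], [coronal], [anterior], [distributed], [strident] and nothing else.
Tracing each changed feature up the tree, the paths first meet at Supralaryngeal; any lower node misses at least one of them.
Delinking /ɲ/'s Supralaryngeal and associating /pʰ/'s Supralaryngeal gives precisely the feature bundle of [b].
[spread glottis], [voice] — on which /pʰ/ differs from /ɲ/ — are unchanged, so Root cannot have spread; the constituent is no larger than Supralaryngeal.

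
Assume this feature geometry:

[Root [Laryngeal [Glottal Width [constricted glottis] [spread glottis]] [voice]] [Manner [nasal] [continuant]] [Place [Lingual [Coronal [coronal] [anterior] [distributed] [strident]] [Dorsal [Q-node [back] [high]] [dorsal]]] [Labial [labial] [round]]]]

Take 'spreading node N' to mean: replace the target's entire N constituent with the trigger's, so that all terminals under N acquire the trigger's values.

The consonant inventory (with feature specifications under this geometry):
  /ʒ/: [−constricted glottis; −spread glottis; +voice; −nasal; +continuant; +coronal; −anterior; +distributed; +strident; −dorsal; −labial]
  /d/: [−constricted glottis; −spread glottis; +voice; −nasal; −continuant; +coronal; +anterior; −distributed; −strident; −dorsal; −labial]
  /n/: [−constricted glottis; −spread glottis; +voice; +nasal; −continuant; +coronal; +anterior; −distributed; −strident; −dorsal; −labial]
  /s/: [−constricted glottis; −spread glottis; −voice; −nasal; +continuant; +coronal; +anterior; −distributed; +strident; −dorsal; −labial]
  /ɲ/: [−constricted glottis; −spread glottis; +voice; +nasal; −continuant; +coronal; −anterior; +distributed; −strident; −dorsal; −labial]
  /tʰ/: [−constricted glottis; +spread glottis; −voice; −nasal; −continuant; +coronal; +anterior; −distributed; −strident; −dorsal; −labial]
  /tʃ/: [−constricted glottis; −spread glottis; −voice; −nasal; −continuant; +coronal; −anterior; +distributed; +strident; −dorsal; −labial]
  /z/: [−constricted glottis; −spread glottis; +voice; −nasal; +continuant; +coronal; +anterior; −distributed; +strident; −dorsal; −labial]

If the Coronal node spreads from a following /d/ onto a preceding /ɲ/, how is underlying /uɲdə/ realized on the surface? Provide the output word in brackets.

[undə]

Terminals under Coronal in this geometry: [coronal], [anterior], [distributed], [strident].
After delinking /ɲ/'s Coronal and linking /d/'s, the affected terminals become [+coronal], [+anterior], [−distributed], [−strident]; [constricted glottis], [spread glottis], [voice], … (outside Coronal) are retained from /ɲ/.
The resulting bundle matches /n/ in the inventory; substituting it for /ɲ/ gives [undə].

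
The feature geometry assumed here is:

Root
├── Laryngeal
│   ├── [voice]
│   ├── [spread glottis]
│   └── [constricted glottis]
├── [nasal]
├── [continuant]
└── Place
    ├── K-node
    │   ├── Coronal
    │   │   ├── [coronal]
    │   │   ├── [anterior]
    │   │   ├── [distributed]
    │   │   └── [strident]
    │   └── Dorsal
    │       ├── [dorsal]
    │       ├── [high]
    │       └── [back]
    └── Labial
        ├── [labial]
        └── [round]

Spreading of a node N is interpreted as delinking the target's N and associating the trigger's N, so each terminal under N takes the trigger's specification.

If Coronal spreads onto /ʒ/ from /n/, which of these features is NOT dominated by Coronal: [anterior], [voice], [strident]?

The terminals dominated by Coronal are [coronal], [anterior], [distributed], [strident].
Of the listed options, [anterior], [strident] are among these and would be overwritten by spreading Coronal.
[voice] attaches under Laryngeal, not under Coronal, so /ʒ/ retains its own value for [voice].

[voice]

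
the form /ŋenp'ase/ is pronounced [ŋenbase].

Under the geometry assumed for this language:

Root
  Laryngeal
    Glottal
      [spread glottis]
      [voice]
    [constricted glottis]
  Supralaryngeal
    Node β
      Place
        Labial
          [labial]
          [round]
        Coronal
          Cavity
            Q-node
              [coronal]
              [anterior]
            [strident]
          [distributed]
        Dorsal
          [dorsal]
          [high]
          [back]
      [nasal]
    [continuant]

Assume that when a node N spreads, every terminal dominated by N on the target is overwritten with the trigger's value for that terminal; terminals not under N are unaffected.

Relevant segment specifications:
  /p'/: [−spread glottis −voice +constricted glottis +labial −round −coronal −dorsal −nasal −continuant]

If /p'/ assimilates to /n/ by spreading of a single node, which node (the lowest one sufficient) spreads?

/p'/ and [b] differ in [voice], [constricted glottis]; every other specified feature is identical.
In this geometry the lowest node dominating all of them is Laryngeal: every daughter of Laryngeal dominates only a proper subset, so no lower node suffices.
Delinking /p'/'s Laryngeal and associating /n/'s Laryngeal gives precisely the feature bundle of [b].
Since [labial], [coronal] are preserved even though /n/ disagrees there, no node above Laryngeal spread.

Laryngeal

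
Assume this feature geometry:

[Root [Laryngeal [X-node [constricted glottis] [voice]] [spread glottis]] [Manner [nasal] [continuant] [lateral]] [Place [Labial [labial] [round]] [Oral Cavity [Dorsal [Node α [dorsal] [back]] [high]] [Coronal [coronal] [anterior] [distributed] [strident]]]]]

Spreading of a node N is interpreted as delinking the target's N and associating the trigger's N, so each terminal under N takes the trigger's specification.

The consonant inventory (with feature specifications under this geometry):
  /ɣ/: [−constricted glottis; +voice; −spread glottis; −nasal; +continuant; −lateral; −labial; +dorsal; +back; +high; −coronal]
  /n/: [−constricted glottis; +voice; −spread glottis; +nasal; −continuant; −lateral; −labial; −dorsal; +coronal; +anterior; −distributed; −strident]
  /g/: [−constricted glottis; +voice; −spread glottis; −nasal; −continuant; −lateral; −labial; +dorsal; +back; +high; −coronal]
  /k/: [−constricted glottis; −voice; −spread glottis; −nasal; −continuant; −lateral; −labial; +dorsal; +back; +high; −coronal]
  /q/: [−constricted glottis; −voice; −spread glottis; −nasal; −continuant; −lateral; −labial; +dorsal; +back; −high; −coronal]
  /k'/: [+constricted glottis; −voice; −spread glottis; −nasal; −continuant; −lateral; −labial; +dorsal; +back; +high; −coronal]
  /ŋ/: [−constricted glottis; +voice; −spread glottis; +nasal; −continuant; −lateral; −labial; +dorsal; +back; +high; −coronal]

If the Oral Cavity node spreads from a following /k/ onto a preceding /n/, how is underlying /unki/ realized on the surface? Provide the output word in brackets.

Terminals under Oral Cavity in this geometry: [dorsal], [back], [high], [coronal], [anterior], [distributed], [strident].
Spreading Oral Cavity from /k/ onto /n/ replaces those values with /k/'s: [+dorsal], [+back], [+high], [−coronal]. Features outside Oral Cavity ([constricted glottis], [voice], [spread glottis], …) stay as in /n/.
The resulting bundle matches /ŋ/ in the inventory; substituting it for /n/ gives [uŋki].

[uŋki]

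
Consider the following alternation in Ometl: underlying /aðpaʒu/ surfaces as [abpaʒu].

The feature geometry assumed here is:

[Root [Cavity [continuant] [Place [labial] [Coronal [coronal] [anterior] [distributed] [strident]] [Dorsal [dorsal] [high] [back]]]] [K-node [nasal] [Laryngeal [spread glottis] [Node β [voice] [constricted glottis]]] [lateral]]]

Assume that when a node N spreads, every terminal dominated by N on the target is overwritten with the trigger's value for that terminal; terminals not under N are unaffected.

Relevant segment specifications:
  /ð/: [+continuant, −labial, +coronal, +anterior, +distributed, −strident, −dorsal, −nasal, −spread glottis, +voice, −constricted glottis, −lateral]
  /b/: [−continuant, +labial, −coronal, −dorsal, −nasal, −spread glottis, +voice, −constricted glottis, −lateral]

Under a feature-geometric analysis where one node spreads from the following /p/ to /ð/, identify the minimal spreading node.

Comparing /ð/ with its surface form [b], the features that change are [continuant], [labial], [coronal], [anterior], [distributed], [strident].
These terminals are all dominated by Cavity, and no proper subconstituent of Cavity covers them all; Cavity is their lowest common ancestor.
If Cavity spreads, every terminal under it takes /p/'s value, producing [b] as observed.
[voice] — on which /p/ differs from /ð/ — is unchanged, so Root cannot have spread; the constituent is no larger than Cavity.

Cavity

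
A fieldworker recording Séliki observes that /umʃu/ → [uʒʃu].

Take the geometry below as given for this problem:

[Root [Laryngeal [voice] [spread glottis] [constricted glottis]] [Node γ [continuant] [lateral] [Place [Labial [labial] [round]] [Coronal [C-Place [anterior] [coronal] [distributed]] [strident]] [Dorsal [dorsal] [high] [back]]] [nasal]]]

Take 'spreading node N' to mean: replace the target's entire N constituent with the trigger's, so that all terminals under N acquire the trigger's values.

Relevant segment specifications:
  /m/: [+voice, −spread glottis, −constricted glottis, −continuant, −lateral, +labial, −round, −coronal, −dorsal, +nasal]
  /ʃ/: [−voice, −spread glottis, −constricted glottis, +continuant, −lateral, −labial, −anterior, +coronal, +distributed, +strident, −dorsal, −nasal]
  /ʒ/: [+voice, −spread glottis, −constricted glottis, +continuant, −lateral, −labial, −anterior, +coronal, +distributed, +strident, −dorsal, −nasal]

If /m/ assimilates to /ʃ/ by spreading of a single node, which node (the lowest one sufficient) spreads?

Feature comparison: [nasal], [continuant], [labial], [round], [coronal], [anterior], [distributed], [strident] differ between /m/ and [ʒ]; the remaining terminals match.
In this geometry the lowest node dominating all of them is Node γ: every daughter of Node γ dominates only a proper subset, so no lower node suffices.
If Node γ spreads, every terminal under it takes /ʃ/'s value, producing [ʒ] as observed.
[voice] — on which /ʃ/ differs from /m/ — is unchanged, so Root cannot have spread; the constituent is no larger than Node γ.

Node γ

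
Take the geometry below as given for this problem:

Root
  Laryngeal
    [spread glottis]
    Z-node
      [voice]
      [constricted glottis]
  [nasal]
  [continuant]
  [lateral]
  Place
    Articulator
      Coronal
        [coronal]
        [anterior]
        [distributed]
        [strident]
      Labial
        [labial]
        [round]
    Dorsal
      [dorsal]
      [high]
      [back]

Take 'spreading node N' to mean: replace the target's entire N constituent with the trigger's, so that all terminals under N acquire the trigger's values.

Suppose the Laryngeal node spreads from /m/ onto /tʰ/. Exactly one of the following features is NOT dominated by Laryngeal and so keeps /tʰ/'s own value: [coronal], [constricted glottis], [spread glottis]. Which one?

Under this geometry, Laryngeal contains [spread glottis], [voice], [constricted glottis].
[constricted glottis], [spread glottis] all lie under Laryngeal, so they are overwritten when Laryngeal spreads.
[coronal] attaches under Coronal, not under Laryngeal, so /tʰ/ retains its own value for [coronal].

[coronal]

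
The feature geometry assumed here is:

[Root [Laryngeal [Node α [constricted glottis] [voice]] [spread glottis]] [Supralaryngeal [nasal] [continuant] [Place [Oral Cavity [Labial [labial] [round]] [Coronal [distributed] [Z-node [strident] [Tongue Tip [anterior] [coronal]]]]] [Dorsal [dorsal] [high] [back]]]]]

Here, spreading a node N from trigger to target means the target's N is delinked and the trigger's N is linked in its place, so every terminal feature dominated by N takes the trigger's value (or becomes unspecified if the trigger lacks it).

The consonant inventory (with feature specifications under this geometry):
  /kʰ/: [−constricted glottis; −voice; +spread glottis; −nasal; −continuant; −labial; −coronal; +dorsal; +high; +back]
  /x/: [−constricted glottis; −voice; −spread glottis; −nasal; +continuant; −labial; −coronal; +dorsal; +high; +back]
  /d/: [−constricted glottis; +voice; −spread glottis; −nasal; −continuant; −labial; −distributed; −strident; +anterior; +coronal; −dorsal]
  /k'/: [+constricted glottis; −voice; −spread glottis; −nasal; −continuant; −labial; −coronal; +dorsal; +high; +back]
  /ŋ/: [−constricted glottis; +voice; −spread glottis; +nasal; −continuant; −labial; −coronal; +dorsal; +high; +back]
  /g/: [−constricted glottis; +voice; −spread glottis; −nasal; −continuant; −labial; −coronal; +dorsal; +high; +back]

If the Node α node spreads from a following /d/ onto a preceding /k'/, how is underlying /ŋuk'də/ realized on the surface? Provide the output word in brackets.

Terminals under Node α in this geometry: [constricted glottis], [voice].
After delinking /k'/'s Node α and linking /d/'s, the affected terminals become [−constricted glottis], [+voice]; [spread glottis], [nasal], [continuant], … (outside Node α) are retained from /k'/.
The resulting bundle matches /g/ in the inventory; substituting it for /k'/ gives [ŋugdə].

[ŋugdə]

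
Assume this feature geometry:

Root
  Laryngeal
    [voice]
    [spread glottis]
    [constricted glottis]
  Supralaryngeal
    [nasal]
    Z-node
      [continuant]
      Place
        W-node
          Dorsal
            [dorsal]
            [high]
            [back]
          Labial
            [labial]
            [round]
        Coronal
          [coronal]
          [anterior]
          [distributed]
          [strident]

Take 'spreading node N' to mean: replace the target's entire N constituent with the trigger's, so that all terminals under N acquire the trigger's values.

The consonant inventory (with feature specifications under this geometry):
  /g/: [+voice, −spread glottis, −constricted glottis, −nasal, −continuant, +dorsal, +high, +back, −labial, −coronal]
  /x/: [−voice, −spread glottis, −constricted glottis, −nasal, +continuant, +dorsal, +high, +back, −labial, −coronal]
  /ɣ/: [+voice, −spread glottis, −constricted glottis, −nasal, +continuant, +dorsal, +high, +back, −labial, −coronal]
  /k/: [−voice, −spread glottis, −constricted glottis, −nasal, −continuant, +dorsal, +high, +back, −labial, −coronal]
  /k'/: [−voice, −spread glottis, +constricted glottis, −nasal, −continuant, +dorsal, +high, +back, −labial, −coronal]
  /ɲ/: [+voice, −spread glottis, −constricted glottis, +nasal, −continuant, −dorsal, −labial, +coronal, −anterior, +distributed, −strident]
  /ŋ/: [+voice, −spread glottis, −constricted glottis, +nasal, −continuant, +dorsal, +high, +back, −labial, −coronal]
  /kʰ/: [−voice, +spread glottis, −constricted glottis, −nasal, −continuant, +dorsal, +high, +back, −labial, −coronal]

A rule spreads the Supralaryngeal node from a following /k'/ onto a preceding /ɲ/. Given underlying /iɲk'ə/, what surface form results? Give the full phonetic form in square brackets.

[igk'ə]

The Supralaryngeal node dominates the terminals [nasal], [continuant], [dorsal], [high], [back], [labial], [round], [coronal], [anterior], [distributed], [strident].
Spreading Supralaryngeal from /k'/ onto /ɲ/ replaces those values with /k'/'s: [−nasal], [−continuant], [+dorsal], [+high], [+back], [−labial], [−coronal]. Features outside Supralaryngeal ([voice], [spread glottis], [constricted glottis]) stay as in /ɲ/.
Among the inventory, only /g/ has exactly this specification, giving the surface form [igk'ə].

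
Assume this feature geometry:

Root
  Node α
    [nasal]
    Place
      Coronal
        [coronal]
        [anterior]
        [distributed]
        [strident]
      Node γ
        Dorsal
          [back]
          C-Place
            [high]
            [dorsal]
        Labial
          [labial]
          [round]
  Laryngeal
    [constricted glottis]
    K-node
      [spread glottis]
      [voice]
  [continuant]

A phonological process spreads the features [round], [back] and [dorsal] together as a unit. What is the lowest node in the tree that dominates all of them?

Node γ

[round]: Root → Node α → Place → Node γ → Labial → [round].
[back]: Root → Node α → Place → Node γ → Dorsal → [back].
[dorsal]: Root → Node α → Place → Node γ → Dorsal → C-Place → [dorsal].
The listed terminals split across distinct daughters of Node γ, so Node γ itself is the smallest node containing them all.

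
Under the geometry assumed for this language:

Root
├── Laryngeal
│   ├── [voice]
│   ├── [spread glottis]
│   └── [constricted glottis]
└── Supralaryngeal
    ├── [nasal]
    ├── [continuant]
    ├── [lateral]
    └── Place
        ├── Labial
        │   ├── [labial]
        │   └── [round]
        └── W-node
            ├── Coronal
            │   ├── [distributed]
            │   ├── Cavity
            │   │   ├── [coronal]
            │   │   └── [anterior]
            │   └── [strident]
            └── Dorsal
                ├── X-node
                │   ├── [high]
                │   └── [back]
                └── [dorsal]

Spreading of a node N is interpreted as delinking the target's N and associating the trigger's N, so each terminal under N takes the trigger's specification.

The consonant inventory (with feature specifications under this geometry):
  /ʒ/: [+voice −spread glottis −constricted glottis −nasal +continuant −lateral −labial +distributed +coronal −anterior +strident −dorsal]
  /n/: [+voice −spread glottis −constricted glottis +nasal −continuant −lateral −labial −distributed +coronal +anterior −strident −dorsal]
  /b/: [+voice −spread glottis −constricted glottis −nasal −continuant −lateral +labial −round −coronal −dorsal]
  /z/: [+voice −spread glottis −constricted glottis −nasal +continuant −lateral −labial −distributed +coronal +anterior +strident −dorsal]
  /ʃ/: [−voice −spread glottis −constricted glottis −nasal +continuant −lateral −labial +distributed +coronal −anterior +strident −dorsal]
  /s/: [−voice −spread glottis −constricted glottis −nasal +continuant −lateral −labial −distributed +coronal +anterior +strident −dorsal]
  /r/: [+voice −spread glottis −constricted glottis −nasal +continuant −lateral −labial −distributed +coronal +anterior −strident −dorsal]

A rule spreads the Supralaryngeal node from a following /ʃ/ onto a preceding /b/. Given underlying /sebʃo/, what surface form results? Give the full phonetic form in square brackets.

The Supralaryngeal node dominates the terminals [nasal], [continuant], [lateral], [labial], [round], [distributed], [coronal], [anterior], [strident], [high], [back], [dorsal].
The target acquires /ʃ/'s values for everything under Supralaryngeal — [−nasal], [+continuant], [−lateral], [−labial], [+distributed], [+coronal], [−anterior], [+strident], [−dorsal] — while keeping its own [voice], [spread glottis], [constricted glottis].
This feature bundle is that of [ʒ], so /sebʃo/ surfaces as [seʒʃo].

[seʒʃo]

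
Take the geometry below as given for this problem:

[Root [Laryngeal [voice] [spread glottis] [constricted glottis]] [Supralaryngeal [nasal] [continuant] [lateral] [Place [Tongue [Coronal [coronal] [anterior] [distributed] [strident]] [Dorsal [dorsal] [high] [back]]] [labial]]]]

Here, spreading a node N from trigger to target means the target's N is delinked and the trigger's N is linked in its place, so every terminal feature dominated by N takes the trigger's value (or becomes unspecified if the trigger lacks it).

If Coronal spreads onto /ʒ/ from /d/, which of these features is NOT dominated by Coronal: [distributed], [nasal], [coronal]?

[nasal]

Coronal dominates exactly [coronal], [anterior], [distributed], [strident].
Spreading Coronal replaces [coronal], [distributed] with the trigger's values, since each sits inside the Coronal constituent.
But [nasal] is a dependent of Supralaryngeal, outside Coronal; it is therefore untouched by the spreading.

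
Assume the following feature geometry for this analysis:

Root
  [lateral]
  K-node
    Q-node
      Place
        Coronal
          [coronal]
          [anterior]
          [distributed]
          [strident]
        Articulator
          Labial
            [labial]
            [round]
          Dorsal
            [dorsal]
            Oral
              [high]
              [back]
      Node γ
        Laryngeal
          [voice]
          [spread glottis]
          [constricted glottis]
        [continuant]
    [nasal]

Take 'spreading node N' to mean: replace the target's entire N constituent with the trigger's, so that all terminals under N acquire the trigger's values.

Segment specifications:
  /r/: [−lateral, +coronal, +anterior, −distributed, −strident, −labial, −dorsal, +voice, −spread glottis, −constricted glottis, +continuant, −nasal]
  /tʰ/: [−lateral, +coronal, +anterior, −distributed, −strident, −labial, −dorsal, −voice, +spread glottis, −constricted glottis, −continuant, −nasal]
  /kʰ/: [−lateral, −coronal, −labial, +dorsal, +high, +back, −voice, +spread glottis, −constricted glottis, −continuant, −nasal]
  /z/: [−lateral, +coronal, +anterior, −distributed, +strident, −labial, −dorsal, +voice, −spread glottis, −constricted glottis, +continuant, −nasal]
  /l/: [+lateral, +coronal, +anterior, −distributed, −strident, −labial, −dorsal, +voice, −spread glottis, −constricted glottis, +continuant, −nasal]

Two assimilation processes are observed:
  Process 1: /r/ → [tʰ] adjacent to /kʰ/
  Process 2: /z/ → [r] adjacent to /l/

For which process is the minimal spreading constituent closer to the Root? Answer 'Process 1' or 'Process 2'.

Process 1

Process 1: the features that change are [voice], [spread glottis], [continuant]; the minimal node is Node γ (depth 3).
Process 2 alters [strident]; the lowest dominating node is [strident] (depth 5 from Root).
Depth 3 < depth 5; Process 1 involves the structurally higher constituent Node γ.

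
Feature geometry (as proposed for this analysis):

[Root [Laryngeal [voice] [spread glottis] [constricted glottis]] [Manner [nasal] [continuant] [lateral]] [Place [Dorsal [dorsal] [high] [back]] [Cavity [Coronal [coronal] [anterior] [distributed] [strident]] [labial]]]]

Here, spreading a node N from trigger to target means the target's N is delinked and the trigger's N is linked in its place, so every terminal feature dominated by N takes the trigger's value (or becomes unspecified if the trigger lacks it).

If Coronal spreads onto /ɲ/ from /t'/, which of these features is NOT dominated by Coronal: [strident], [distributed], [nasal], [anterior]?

Under this geometry, Coronal contains [coronal], [anterior], [distributed], [strident].
Spreading Coronal replaces [strident], [distributed], [anterior] with the trigger's values, since each sits inside the Coronal constituent.
[nasal] is not within the Coronal subtree (it hangs from Manner), so /ɲ/'s [nasal] value survives.

[nasal]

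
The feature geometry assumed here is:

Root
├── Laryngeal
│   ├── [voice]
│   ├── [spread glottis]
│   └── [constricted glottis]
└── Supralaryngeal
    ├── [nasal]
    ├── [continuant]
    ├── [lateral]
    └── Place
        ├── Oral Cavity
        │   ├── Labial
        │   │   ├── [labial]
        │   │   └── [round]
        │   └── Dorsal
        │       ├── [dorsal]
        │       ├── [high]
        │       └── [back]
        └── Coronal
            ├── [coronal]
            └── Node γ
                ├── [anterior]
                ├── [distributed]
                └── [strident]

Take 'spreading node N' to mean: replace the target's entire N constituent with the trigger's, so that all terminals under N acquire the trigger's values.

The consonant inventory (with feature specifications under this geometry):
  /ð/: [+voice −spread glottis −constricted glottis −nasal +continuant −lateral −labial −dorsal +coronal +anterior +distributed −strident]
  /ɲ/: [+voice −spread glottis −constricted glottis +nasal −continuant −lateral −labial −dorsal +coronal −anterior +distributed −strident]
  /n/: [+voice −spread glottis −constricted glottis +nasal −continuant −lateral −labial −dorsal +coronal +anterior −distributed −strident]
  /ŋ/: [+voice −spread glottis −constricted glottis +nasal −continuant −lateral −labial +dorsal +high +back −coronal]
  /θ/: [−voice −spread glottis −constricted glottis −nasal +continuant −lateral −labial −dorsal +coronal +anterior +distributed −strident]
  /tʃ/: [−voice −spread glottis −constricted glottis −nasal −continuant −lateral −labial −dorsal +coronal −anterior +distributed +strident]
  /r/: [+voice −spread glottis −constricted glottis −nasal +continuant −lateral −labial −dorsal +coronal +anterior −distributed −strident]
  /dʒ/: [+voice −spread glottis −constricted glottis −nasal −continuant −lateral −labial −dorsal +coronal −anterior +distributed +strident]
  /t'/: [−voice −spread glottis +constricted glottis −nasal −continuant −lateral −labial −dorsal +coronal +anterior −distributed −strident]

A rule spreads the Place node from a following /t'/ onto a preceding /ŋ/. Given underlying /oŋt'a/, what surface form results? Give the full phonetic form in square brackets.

The Place node dominates the terminals [labial], [round], [dorsal], [high], [back], [coronal], [anterior], [distributed], [strident].
The target acquires /t'/'s values for everything under Place — [−labial], [−dorsal], [+coronal], [+anterior], [−distributed], [−strident] — while keeping its own [voice], [spread glottis], [constricted glottis], ….
This feature bundle is that of [n], so /oŋt'a/ surfaces as [ont'a].

[ont'a]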